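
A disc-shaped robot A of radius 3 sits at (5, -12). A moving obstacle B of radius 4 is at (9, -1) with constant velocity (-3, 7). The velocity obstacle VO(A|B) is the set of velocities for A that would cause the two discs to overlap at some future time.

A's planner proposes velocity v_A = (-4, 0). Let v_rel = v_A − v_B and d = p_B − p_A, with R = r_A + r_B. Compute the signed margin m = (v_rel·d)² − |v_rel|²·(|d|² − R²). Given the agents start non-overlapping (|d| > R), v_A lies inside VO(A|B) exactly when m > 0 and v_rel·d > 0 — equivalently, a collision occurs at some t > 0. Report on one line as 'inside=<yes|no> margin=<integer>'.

d = (4, 11),  |d|² = 137;  R = 3+4 = 7,  c = 137−7² = 88
v_rel = (-1, -7),  |v_rel|² = 50;  v_rel·d = (-1)·(4) + (-7)·(11) = -81
50·t² + 162·t + 88 = 0  ⇒  m = (-81)² − 50·88 = 2161
m = 2161 > 0,  v_rel·d = -81 < 0  ⇒  outside

inside=no margin=2161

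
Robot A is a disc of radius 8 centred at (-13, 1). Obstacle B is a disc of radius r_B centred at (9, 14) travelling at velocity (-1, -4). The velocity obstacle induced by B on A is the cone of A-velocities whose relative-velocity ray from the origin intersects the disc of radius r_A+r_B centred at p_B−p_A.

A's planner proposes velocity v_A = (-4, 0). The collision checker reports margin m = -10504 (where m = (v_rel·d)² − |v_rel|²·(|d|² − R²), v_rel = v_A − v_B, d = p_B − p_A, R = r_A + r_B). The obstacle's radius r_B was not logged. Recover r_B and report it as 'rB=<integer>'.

m = -10504
d = (22, 13);  v_rel = (-3, 4),  |v_rel|² = 25
v_rel×d = (-3)·(13) − (4)·(22) = -127
since m = R²·25 − (-127)²:  R² = (16129 + -10504) / 25 = 225
R = √225 = 15  ⇒  r_B = 15 − 8 = 7

rB=7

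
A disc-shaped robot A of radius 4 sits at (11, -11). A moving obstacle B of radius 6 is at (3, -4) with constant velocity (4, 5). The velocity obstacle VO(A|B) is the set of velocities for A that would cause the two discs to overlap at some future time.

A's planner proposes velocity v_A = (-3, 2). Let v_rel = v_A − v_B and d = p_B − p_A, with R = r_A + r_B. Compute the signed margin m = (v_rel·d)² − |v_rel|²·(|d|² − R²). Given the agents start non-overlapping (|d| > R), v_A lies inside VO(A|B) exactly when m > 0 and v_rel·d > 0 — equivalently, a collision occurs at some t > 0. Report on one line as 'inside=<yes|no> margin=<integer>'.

d = (-8, 7),  |d|² = 113;  R = 4+6 = 10,  c = 113−10² = 13
v_rel = (-7, -3),  |v_rel|² = 58;  v_rel·d = (-7)·(-8) + (-3)·(7) = 35
58·t² − 70·t + 13 = 0  ⇒  m = 35² − 58·13 = 471
m = 471 > 0,  v_rel·d = 35 > 0  ⇒  inside

inside=yes margin=471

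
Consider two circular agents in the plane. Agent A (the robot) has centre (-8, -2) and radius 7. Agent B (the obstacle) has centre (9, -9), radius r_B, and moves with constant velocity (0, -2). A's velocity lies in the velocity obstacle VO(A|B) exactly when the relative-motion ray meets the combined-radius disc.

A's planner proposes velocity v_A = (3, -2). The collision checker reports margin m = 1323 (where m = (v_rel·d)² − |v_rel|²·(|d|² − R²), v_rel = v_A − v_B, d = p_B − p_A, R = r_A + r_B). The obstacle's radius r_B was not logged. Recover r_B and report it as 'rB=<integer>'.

m = 1323
d = (17, -7);  v_rel = (3, 0),  |v_rel|² = 9
v_rel×d = (3)·(-7) − (0)·(17) = -21
since m = R²·9 − (-21)²:  R² = (441 + 1323) / 9 = 196
R = √196 = 14  ⇒  r_B = 14 − 7 = 7

rB=7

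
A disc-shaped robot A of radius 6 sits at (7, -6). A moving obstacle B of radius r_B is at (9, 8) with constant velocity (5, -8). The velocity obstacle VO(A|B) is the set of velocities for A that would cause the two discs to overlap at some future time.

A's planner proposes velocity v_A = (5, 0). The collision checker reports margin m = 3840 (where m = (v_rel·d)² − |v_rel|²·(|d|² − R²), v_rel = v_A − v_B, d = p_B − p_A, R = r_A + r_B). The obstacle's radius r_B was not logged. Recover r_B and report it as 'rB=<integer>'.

m = 3840
d = (2, 14);  v_rel = (0, 8),  |v_rel|² = 64
v_rel×d = (0)·(14) − (8)·(2) = -16
since m = R²·64 − (-16)²:  R² = (256 + 3840) / 64 = 64
R = √64 = 8  ⇒  r_B = 8 − 6 = 2

rB=2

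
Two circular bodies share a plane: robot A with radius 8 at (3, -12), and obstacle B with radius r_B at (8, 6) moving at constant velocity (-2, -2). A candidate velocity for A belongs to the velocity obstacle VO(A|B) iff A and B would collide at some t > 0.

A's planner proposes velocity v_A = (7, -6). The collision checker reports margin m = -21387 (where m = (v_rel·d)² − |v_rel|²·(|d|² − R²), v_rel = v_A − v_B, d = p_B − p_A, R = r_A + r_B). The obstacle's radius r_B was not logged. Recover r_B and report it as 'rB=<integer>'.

m = -21387
d = (5, 18);  v_rel = (9, -4),  |v_rel|² = 97
v_rel×d = (9)·(18) − (-4)·(5) = 182
since m = R²·97 − 182²:  R² = (33124 + -21387) / 97 = 121
R = √121 = 11  ⇒  r_B = 11 − 8 = 3

rB=3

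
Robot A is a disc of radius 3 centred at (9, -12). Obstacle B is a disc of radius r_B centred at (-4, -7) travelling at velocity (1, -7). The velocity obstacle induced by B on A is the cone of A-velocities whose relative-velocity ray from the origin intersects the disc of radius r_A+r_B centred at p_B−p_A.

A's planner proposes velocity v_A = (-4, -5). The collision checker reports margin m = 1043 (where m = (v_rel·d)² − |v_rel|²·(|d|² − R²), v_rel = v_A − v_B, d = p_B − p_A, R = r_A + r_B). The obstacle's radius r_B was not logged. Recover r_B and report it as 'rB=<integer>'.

m = 1043
d = (-13, 5);  v_rel = (-5, 2),  |v_rel|² = 29
v_rel×d = (-5)·(5) − (2)·(-13) = 1
since m = R²·29 − 1²:  R² = (1 + 1043) / 29 = 36
R = √36 = 6  ⇒  r_B = 6 − 3 = 3

rB=3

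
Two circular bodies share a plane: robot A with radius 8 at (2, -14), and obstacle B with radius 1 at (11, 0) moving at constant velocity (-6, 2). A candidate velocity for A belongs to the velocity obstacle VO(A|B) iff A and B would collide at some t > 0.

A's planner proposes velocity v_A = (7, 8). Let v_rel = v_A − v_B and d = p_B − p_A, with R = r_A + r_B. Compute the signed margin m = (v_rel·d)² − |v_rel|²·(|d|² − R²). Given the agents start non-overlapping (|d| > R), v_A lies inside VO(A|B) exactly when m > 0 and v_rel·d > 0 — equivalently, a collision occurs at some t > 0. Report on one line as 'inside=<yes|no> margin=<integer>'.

d = (9, 14),  |d|² = 277;  R = 8+1 = 9,  c = 277−9² = 196
v_rel = (13, 6),  |v_rel|² = 205;  v_rel·d = (13)·(9) + (6)·(14) = 201
205·t² − 402·t + 196 = 0  ⇒  m = 201² − 205·196 = 221
m = 221 > 0,  v_rel·d = 201 > 0  ⇒  inside

inside=yes margin=221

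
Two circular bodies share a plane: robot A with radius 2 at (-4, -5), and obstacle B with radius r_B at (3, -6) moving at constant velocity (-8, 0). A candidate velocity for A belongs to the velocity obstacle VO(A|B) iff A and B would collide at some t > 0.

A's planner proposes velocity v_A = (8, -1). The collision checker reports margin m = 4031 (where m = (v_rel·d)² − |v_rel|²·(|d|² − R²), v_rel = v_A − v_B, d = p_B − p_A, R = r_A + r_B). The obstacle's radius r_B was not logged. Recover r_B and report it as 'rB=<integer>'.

m = 4031
d = (7, -1);  v_rel = (16, -1),  |v_rel|² = 257
v_rel×d = (16)·(-1) − (-1)·(7) = -9
since m = R²·257 − (-9)²:  R² = (81 + 4031) / 257 = 16
R = √16 = 4  ⇒  r_B = 4 − 2 = 2

rB=2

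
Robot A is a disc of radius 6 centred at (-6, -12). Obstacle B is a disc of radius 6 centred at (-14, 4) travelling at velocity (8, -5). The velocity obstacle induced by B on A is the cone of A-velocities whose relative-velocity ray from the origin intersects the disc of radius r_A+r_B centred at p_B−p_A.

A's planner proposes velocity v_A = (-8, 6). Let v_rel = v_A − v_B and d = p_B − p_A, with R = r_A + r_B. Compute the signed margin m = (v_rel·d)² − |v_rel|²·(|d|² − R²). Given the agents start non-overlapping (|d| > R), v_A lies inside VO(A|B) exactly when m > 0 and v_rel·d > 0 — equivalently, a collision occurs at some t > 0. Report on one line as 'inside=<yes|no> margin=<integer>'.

d = (-8, 16),  |d|² = 320;  R = 6+6 = 12,  c = 320−12² = 176
v_rel = (-16, 11),  |v_rel|² = 377;  v_rel·d = (-16)·(-8) + (11)·(16) = 304
377·t² − 608·t + 176 = 0  ⇒  m = 304² − 377·176 = 26064
m = 26064 > 0,  v_rel·d = 304 > 0  ⇒  inside

inside=yes margin=26064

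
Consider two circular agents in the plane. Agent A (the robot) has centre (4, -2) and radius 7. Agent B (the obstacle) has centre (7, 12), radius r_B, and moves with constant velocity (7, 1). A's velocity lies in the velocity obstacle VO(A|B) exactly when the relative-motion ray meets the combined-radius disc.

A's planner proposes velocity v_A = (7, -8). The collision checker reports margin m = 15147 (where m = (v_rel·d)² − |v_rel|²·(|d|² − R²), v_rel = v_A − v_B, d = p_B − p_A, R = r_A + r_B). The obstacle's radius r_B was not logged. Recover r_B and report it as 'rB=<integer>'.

m = 15147
d = (3, 14);  v_rel = (0, -9),  |v_rel|² = 81
v_rel×d = (0)·(14) − (-9)·(3) = 27
since m = R²·81 − 27²:  R² = (729 + 15147) / 81 = 196
R = √196 = 14  ⇒  r_B = 14 − 7 = 7

rB=7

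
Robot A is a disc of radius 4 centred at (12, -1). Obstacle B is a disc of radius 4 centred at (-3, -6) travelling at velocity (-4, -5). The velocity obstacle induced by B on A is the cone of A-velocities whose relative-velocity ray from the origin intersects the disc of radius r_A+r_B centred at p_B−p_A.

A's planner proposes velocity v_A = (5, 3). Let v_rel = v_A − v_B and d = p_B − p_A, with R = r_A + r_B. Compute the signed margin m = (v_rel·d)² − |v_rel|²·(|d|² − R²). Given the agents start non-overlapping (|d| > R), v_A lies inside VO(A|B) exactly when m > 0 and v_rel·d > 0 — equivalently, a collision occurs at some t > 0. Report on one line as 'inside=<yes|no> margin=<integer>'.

d = (-15, -5),  |d|² = 250;  R = 4+4 = 8,  c = 250−8² = 186
v_rel = (9, 8),  |v_rel|² = 145;  v_rel·d = (9)·(-15) + (8)·(-5) = -175
145·t² + 350·t + 186 = 0  ⇒  m = (-175)² − 145·186 = 3655
m = 3655 > 0,  v_rel·d = -175 < 0  ⇒  outside

inside=no margin=3655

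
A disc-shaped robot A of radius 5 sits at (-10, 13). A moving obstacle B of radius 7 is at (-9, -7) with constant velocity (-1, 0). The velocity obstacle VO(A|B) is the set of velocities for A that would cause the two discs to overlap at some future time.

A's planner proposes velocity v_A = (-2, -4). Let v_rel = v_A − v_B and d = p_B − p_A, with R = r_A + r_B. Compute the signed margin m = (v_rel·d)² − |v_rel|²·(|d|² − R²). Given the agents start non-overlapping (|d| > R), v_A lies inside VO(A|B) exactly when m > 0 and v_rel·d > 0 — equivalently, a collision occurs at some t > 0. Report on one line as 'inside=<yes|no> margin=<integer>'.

d = (1, -20),  |d|² = 401;  R = 5+7 = 12,  c = 401−12² = 257
v_rel = (-1, -4),  |v_rel|² = 17;  v_rel·d = (-1)·(1) + (-4)·(-20) = 79
17·t² − 158·t + 257 = 0  ⇒  m = 79² − 17·257 = 1872
m = 1872 > 0,  v_rel·d = 79 > 0  ⇒  inside

inside=yes margin=1872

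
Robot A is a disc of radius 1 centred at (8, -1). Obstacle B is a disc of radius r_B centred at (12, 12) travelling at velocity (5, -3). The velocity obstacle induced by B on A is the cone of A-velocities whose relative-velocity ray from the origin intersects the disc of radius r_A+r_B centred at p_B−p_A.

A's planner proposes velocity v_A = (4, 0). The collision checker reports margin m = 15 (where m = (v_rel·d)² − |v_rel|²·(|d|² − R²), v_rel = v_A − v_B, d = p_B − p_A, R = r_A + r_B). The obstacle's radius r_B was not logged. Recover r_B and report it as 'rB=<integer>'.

m = 15
d = (4, 13);  v_rel = (-1, 3),  |v_rel|² = 10
v_rel×d = (-1)·(13) − (3)·(4) = -25
since m = R²·10 − (-25)²:  R² = (625 + 15) / 10 = 64
R = √64 = 8  ⇒  r_B = 8 − 1 = 7

rB=7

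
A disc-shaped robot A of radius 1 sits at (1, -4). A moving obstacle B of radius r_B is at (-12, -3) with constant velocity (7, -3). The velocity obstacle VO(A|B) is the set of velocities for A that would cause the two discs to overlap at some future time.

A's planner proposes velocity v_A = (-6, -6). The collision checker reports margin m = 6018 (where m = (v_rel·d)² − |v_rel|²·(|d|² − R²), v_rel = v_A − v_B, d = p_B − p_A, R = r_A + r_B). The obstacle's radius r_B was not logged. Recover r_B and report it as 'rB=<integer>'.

m = 6018
d = (-13, 1);  v_rel = (-13, -3),  |v_rel|² = 178
v_rel×d = (-13)·(1) − (-3)·(-13) = -52
since m = R²·178 − (-52)²:  R² = (2704 + 6018) / 178 = 49
R = √49 = 7  ⇒  r_B = 7 − 1 = 6

rB=6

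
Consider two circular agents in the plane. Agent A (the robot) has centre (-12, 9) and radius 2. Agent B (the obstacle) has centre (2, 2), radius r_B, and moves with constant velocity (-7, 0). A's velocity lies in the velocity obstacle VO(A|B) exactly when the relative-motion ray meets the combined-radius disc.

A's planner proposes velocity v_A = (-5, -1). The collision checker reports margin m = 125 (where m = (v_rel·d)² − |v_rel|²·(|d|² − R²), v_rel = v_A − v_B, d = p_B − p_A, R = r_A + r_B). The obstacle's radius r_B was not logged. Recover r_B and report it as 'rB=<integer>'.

m = 125
d = (14, -7);  v_rel = (2, -1),  |v_rel|² = 5
v_rel×d = (2)·(-7) − (-1)·(14) = 0
since m = R²·5 − 0²:  R² = (0 + 125) / 5 = 25
R = √25 = 5  ⇒  r_B = 5 − 2 = 3

rB=3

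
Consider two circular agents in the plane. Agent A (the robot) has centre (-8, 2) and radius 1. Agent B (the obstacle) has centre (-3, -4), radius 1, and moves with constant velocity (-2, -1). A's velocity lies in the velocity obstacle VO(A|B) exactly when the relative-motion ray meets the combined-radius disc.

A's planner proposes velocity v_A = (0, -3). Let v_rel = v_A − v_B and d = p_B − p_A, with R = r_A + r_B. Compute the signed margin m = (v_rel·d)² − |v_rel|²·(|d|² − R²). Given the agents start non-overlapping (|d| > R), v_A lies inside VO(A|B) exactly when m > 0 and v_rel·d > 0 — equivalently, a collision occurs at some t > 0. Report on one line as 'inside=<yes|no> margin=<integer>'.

d = (5, -6),  |d|² = 61;  R = 1+1 = 2,  c = 61−2² = 57
v_rel = (2, -2),  |v_rel|² = 8;  v_rel·d = (2)·(5) + (-2)·(-6) = 22
8·t² − 44·t + 57 = 0  ⇒  m = 22² − 8·57 = 28
m = 28 > 0,  v_rel·d = 22 > 0  ⇒  inside

inside=yes margin=28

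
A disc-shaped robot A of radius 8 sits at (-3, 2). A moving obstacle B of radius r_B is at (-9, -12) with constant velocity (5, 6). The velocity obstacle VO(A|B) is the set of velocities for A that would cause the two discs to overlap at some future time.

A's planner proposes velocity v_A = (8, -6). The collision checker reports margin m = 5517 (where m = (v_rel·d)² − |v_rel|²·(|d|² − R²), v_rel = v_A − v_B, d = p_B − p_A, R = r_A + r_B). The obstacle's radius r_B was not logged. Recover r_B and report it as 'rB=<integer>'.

m = 5517
d = (-6, -14);  v_rel = (3, -12),  |v_rel|² = 153
v_rel×d = (3)·(-14) − (-12)·(-6) = -114
since m = R²·153 − (-114)²:  R² = (12996 + 5517) / 153 = 121
R = √121 = 11  ⇒  r_B = 11 − 8 = 3

rB=3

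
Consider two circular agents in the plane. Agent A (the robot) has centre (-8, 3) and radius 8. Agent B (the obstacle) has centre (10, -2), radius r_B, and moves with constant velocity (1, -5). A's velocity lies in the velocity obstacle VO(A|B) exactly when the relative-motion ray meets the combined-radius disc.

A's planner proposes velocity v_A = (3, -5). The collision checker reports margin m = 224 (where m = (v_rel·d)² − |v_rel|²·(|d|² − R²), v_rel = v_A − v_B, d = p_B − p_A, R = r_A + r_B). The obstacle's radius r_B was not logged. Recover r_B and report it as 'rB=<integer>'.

m = 224
d = (18, -5);  v_rel = (2, 0),  |v_rel|² = 4
v_rel×d = (2)·(-5) − (0)·(18) = -10
since m = R²·4 − (-10)²:  R² = (100 + 224) / 4 = 81
R = √81 = 9  ⇒  r_B = 9 − 8 = 1

rB=1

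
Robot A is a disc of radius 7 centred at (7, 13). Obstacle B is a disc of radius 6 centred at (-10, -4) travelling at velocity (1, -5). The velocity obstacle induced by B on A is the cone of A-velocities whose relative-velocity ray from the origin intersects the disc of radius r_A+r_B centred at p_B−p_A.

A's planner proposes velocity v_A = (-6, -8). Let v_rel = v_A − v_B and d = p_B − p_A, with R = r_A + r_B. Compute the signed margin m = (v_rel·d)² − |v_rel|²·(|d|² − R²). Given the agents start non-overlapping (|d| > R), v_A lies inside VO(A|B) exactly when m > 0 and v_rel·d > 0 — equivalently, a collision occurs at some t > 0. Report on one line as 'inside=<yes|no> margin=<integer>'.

d = (-17, -17),  |d|² = 578;  R = 7+6 = 13,  c = 578−13² = 409
v_rel = (-7, -3),  |v_rel|² = 58;  v_rel·d = (-7)·(-17) + (-3)·(-17) = 170
58·t² − 340·t + 409 = 0  ⇒  m = 170² − 58·409 = 5178
m = 5178 > 0,  v_rel·d = 170 > 0  ⇒  inside

inside=yes margin=5178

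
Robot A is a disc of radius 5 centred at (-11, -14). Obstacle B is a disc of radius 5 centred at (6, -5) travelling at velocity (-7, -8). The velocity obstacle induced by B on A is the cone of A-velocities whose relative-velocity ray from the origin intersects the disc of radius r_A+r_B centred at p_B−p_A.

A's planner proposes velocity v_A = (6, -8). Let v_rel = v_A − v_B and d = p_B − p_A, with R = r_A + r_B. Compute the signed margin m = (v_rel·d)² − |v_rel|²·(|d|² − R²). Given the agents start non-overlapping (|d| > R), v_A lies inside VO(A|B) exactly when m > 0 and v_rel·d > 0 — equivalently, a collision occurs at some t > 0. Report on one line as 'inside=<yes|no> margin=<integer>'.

d = (17, 9),  |d|² = 370;  R = 5+5 = 10,  c = 370−10² = 270
v_rel = (13, 0),  |v_rel|² = 169;  v_rel·d = (13)·(17) + (0)·(9) = 221
169·t² − 442·t + 270 = 0  ⇒  m = 221² − 169·270 = 3211
m = 3211 > 0,  v_rel·d = 221 > 0  ⇒  inside

inside=yes margin=3211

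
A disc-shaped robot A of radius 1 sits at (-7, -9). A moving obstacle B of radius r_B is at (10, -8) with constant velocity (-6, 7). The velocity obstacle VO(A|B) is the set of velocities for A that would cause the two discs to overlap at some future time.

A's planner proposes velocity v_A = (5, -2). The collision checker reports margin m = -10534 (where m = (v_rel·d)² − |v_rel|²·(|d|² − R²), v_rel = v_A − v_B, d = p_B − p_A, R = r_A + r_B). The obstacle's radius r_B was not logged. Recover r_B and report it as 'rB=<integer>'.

m = -10534
d = (17, 1);  v_rel = (11, -9),  |v_rel|² = 202
v_rel×d = (11)·(1) − (-9)·(17) = 164
since m = R²·202 − 164²:  R² = (26896 + -10534) / 202 = 81
R = √81 = 9  ⇒  r_B = 9 − 1 = 8

rB=8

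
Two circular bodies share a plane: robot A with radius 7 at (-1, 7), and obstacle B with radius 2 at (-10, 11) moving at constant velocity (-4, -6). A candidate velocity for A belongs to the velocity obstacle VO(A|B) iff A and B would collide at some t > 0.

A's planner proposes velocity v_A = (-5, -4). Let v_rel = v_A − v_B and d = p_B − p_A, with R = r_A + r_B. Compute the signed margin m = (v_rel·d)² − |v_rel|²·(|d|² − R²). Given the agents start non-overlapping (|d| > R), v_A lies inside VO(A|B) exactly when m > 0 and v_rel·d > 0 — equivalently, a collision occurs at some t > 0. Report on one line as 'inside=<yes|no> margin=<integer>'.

d = (-9, 4),  |d|² = 97;  R = 7+2 = 9,  c = 97−9² = 16
v_rel = (-1, 2),  |v_rel|² = 5;  v_rel·d = (-1)·(-9) + (2)·(4) = 17
5·t² − 34·t + 16 = 0  ⇒  m = 17² − 5·16 = 209
m = 209 > 0,  v_rel·d = 17 > 0  ⇒  inside

inside=yes margin=209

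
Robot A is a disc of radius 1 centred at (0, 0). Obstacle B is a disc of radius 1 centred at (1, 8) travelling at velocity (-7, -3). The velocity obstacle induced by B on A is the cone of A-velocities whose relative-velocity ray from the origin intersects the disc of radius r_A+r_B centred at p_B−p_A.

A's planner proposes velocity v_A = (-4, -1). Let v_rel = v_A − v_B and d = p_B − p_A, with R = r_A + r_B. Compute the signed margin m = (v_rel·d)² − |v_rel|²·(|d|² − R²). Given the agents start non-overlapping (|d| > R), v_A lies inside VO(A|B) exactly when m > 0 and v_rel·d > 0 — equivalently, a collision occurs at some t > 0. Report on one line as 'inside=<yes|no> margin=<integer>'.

d = (1, 8),  |d|² = 65;  R = 1+1 = 2,  c = 65−2² = 61
v_rel = (3, 2),  |v_rel|² = 13;  v_rel·d = (3)·(1) + (2)·(8) = 19
13·t² − 38·t + 61 = 0  ⇒  m = 19² − 13·61 = -432
m = -432 < 0,  v_rel·d = 19 > 0  ⇒  outside

inside=no margin=-432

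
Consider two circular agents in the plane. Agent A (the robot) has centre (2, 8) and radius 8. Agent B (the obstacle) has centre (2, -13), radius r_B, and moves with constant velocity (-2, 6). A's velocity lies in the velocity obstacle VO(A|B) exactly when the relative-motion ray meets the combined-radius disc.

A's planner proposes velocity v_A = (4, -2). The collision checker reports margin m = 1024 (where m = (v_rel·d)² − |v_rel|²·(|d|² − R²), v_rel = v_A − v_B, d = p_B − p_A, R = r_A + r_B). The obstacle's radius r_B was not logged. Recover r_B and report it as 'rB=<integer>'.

m = 1024
d = (0, -21);  v_rel = (6, -8),  |v_rel|² = 100
v_rel×d = (6)·(-21) − (-8)·(0) = -126
since m = R²·100 − (-126)²:  R² = (15876 + 1024) / 100 = 169
R = √169 = 13  ⇒  r_B = 13 − 8 = 5

rB=5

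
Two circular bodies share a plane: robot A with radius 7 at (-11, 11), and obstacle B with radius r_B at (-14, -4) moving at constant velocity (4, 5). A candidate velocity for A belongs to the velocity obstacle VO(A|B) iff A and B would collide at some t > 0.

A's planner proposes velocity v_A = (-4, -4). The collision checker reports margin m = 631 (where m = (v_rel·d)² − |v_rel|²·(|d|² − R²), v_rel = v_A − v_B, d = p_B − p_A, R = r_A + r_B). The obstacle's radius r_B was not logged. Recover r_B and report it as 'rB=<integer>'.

m = 631
d = (-3, -15);  v_rel = (-8, -9),  |v_rel|² = 145
v_rel×d = (-8)·(-15) − (-9)·(-3) = 93
since m = R²·145 − 93²:  R² = (8649 + 631) / 145 = 64
R = √64 = 8  ⇒  r_B = 8 − 7 = 1

rB=1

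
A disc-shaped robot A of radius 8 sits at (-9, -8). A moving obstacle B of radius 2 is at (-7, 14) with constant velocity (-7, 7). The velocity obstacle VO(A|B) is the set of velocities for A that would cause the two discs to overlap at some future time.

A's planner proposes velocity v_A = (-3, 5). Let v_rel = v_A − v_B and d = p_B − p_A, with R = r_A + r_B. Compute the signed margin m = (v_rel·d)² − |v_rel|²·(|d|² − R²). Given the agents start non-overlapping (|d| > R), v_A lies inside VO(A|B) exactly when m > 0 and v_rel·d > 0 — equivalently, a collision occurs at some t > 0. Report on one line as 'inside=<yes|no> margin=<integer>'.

d = (2, 22),  |d|² = 488;  R = 8+2 = 10,  c = 488−10² = 388
v_rel = (4, -2),  |v_rel|² = 20;  v_rel·d = (4)·(2) + (-2)·(22) = -36
20·t² + 72·t + 388 = 0  ⇒  m = (-36)² − 20·388 = -6464
m = -6464 < 0,  v_rel·d = -36 < 0  ⇒  outside

inside=no margin=-6464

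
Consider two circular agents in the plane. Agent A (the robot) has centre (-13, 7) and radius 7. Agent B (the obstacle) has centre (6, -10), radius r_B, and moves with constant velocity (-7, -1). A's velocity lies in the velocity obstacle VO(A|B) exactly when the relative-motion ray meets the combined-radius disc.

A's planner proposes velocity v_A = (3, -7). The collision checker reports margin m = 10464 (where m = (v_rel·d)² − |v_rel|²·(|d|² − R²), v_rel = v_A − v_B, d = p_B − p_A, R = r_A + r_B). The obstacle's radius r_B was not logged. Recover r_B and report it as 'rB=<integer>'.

m = 10464
d = (19, -17);  v_rel = (10, -6),  |v_rel|² = 136
v_rel×d = (10)·(-17) − (-6)·(19) = -56
since m = R²·136 − (-56)²:  R² = (3136 + 10464) / 136 = 100
R = √100 = 10  ⇒  r_B = 10 − 7 = 3

rB=3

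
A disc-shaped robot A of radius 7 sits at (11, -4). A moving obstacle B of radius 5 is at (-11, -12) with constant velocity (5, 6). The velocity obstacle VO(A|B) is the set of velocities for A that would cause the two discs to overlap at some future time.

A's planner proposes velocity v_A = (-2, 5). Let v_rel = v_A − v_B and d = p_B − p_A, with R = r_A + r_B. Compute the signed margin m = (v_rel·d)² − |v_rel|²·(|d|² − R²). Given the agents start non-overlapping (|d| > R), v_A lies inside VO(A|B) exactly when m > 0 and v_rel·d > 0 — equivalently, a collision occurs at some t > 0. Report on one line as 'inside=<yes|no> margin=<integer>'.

d = (-22, -8),  |d|² = 548;  R = 7+5 = 12,  c = 548−12² = 404
v_rel = (-7, -1),  |v_rel|² = 50;  v_rel·d = (-7)·(-22) + (-1)·(-8) = 162
50·t² − 324·t + 404 = 0  ⇒  m = 162² − 50·404 = 6044
m = 6044 > 0,  v_rel·d = 162 > 0  ⇒  inside

inside=yes margin=6044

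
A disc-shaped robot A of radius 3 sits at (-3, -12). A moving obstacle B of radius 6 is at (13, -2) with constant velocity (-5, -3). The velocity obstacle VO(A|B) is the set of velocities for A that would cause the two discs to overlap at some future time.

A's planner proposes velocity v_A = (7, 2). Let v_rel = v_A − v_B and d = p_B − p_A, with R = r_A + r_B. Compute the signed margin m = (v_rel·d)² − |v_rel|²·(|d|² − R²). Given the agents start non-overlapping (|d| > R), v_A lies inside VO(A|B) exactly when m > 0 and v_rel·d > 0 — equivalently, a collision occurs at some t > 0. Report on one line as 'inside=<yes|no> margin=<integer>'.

d = (16, 10),  |d|² = 356;  R = 3+6 = 9,  c = 356−9² = 275
v_rel = (12, 5),  |v_rel|² = 169;  v_rel·d = (12)·(16) + (5)·(10) = 242
169·t² − 484·t + 275 = 0  ⇒  m = 242² − 169·275 = 12089
m = 12089 > 0,  v_rel·d = 242 > 0  ⇒  inside

inside=yes margin=12089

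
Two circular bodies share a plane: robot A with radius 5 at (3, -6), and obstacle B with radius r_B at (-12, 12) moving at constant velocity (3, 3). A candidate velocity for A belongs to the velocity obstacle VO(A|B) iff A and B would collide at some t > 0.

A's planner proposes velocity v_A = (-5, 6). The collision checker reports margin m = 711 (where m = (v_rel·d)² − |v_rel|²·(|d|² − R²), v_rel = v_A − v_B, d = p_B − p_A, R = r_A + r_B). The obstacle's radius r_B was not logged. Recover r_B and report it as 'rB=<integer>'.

m = 711
d = (-15, 18);  v_rel = (-8, 3),  |v_rel|² = 73
v_rel×d = (-8)·(18) − (3)·(-15) = -99
since m = R²·73 − (-99)²:  R² = (9801 + 711) / 73 = 144
R = √144 = 12  ⇒  r_B = 12 − 5 = 7

rB=7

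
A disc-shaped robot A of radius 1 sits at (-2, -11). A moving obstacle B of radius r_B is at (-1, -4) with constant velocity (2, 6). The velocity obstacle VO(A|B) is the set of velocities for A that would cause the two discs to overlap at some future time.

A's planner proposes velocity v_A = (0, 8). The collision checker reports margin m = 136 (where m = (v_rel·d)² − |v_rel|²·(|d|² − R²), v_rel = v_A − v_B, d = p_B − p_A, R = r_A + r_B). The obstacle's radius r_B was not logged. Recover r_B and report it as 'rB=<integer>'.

m = 136
d = (1, 7);  v_rel = (-2, 2),  |v_rel|² = 8
v_rel×d = (-2)·(7) − (2)·(1) = -16
since m = R²·8 − (-16)²:  R² = (256 + 136) / 8 = 49
R = √49 = 7  ⇒  r_B = 7 − 1 = 6

rB=6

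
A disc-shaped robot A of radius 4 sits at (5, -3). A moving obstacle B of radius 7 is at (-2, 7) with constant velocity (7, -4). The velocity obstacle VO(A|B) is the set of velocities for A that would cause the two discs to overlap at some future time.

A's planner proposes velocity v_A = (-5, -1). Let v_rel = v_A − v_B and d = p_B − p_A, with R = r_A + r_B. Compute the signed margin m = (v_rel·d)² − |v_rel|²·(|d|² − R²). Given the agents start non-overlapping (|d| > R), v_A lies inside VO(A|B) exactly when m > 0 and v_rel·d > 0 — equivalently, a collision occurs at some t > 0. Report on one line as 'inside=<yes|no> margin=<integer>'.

d = (-7, 10),  |d|² = 149;  R = 4+7 = 11,  c = 149−11² = 28
v_rel = (-12, 3),  |v_rel|² = 153;  v_rel·d = (-12)·(-7) + (3)·(10) = 114
153·t² − 228·t + 28 = 0  ⇒  m = 114² − 153·28 = 8712
m = 8712 > 0,  v_rel·d = 114 > 0  ⇒  inside

inside=yes margin=8712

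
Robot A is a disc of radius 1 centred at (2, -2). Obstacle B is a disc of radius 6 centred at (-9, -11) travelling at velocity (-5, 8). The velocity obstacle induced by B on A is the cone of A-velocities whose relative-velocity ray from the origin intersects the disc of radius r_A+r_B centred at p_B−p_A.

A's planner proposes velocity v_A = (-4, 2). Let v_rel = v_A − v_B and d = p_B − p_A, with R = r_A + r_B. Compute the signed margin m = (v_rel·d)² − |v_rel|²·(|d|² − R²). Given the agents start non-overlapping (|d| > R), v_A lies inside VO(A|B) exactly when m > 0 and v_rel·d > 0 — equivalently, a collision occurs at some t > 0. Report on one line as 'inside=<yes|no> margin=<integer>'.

d = (-11, -9),  |d|² = 202;  R = 1+6 = 7,  c = 202−7² = 153
v_rel = (1, -6),  |v_rel|² = 37;  v_rel·d = (1)·(-11) + (-6)·(-9) = 43
37·t² − 86·t + 153 = 0  ⇒  m = 43² − 37·153 = -3812
m = -3812 < 0,  v_rel·d = 43 > 0  ⇒  outside

inside=no margin=-3812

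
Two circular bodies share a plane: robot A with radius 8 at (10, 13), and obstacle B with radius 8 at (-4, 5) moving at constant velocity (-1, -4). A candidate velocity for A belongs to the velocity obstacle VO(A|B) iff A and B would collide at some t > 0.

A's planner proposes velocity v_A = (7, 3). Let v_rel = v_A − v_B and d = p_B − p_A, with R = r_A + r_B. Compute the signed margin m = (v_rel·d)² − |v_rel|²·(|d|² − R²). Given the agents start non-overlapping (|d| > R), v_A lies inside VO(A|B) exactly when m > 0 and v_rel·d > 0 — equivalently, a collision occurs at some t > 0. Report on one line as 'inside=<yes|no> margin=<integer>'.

d = (-14, -8),  |d|² = 260;  R = 8+8 = 16,  c = 260−16² = 4
v_rel = (8, 7),  |v_rel|² = 113;  v_rel·d = (8)·(-14) + (7)·(-8) = -168
113·t² + 336·t + 4 = 0  ⇒  m = (-168)² − 113·4 = 27772
m = 27772 > 0,  v_rel·d = -168 < 0  ⇒  outside

inside=no margin=27772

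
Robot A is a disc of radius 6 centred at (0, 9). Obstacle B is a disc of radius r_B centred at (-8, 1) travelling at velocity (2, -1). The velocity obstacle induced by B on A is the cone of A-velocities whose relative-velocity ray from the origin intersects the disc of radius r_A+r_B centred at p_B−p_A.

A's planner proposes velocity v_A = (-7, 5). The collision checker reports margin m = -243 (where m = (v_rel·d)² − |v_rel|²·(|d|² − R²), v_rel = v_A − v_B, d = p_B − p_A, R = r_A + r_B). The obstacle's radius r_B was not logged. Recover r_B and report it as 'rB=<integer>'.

m = -243
d = (-8, -8);  v_rel = (-9, 6),  |v_rel|² = 117
v_rel×d = (-9)·(-8) − (6)·(-8) = 120
since m = R²·117 − 120²:  R² = (14400 + -243) / 117 = 121
R = √121 = 11  ⇒  r_B = 11 − 6 = 5

rB=5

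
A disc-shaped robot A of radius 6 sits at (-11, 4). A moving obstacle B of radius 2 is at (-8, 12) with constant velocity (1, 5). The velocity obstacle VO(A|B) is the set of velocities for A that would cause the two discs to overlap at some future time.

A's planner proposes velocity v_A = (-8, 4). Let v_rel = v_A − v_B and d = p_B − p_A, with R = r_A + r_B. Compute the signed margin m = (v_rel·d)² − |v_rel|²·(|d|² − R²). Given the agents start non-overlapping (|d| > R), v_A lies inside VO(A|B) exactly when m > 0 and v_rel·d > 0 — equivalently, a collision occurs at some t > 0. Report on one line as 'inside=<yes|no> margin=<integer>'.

d = (3, 8),  |d|² = 73;  R = 6+2 = 8,  c = 73−8² = 9
v_rel = (-9, -1),  |v_rel|² = 82;  v_rel·d = (-9)·(3) + (-1)·(8) = -35
82·t² + 70·t + 9 = 0  ⇒  m = (-35)² − 82·9 = 487
m = 487 > 0,  v_rel·d = -35 < 0  ⇒  outside

inside=no margin=487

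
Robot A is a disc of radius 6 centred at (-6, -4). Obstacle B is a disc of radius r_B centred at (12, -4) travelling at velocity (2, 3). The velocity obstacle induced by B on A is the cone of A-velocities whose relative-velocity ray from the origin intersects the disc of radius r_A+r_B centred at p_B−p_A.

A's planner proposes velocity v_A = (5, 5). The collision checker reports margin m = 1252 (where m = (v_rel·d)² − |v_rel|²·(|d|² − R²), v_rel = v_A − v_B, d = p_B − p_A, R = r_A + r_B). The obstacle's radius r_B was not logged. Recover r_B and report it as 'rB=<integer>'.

m = 1252
d = (18, 0);  v_rel = (3, 2),  |v_rel|² = 13
v_rel×d = (3)·(0) − (2)·(18) = -36
since m = R²·13 − (-36)²:  R² = (1296 + 1252) / 13 = 196
R = √196 = 14  ⇒  r_B = 14 − 6 = 8

rB=8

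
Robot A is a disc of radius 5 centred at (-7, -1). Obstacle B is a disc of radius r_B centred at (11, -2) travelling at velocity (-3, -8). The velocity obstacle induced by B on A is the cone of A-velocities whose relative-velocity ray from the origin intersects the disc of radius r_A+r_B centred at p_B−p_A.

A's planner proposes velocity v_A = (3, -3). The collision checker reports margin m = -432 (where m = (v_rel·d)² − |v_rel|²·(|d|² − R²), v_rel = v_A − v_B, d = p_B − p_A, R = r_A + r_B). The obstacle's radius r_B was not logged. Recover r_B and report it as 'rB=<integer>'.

m = -432
d = (18, -1);  v_rel = (6, 5),  |v_rel|² = 61
v_rel×d = (6)·(-1) − (5)·(18) = -96
since m = R²·61 − (-96)²:  R² = (9216 + -432) / 61 = 144
R = √144 = 12  ⇒  r_B = 12 − 5 = 7

rB=7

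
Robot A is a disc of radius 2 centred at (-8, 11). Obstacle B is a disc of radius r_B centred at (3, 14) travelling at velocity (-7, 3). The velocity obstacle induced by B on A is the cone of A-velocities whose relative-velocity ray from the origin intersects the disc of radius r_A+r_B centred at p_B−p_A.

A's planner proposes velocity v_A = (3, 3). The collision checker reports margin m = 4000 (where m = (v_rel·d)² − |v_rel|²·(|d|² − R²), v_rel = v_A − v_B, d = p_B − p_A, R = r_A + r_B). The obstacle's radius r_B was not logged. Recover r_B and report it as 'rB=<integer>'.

m = 4000
d = (11, 3);  v_rel = (10, 0),  |v_rel|² = 100
v_rel×d = (10)·(3) − (0)·(11) = 30
since m = R²·100 − 30²:  R² = (900 + 4000) / 100 = 49
R = √49 = 7  ⇒  r_B = 7 − 2 = 5

rB=5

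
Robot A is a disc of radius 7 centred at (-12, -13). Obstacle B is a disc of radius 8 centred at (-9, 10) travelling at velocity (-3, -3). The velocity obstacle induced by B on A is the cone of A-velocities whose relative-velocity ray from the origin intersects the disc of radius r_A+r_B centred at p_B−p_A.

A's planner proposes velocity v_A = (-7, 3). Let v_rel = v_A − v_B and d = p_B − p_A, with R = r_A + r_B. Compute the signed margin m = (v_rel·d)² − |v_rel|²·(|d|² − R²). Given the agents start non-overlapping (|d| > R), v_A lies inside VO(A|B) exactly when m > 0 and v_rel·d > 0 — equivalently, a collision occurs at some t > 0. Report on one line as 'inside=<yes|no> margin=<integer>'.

d = (3, 23),  |d|² = 538;  R = 7+8 = 15,  c = 538−15² = 313
v_rel = (-4, 6),  |v_rel|² = 52;  v_rel·d = (-4)·(3) + (6)·(23) = 126
52·t² − 252·t + 313 = 0  ⇒  m = 126² − 52·313 = -400
m = -400 < 0,  v_rel·d = 126 > 0  ⇒  outside

inside=no margin=-400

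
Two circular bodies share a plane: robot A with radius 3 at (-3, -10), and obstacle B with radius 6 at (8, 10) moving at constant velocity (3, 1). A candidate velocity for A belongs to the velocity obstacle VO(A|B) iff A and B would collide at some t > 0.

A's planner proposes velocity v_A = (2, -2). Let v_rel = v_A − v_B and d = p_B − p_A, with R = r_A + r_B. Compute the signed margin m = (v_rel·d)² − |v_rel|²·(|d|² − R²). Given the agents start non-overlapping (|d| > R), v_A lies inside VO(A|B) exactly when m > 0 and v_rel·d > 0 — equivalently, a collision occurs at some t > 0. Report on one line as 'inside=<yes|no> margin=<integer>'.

d = (11, 20),  |d|² = 521;  R = 3+6 = 9,  c = 521−9² = 440
v_rel = (-1, -3),  |v_rel|² = 10;  v_rel·d = (-1)·(11) + (-3)·(20) = -71
10·t² + 142·t + 440 = 0  ⇒  m = (-71)² − 10·440 = 641
m = 641 > 0,  v_rel·d = -71 < 0  ⇒  outside

inside=no margin=641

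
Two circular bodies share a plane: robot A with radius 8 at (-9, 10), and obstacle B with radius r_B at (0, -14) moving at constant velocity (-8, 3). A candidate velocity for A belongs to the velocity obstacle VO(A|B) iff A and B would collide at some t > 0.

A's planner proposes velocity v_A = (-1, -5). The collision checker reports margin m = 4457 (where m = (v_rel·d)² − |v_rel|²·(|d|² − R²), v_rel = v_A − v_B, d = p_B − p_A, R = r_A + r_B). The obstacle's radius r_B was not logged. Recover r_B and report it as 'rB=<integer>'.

m = 4457
d = (9, -24);  v_rel = (7, -8),  |v_rel|² = 113
v_rel×d = (7)·(-24) − (-8)·(9) = -96
since m = R²·113 − (-96)²:  R² = (9216 + 4457) / 113 = 121
R = √121 = 11  ⇒  r_B = 11 − 8 = 3

rB=3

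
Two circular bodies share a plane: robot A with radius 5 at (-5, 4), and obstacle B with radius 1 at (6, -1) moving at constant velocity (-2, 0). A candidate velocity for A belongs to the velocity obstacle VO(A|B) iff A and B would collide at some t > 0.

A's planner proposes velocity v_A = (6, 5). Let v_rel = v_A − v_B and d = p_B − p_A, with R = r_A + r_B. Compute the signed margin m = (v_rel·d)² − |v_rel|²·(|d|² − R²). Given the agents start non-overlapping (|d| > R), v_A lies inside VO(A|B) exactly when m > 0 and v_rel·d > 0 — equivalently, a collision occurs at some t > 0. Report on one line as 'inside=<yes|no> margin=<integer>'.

d = (11, -5),  |d|² = 146;  R = 5+1 = 6,  c = 146−6² = 110
v_rel = (8, 5),  |v_rel|² = 89;  v_rel·d = (8)·(11) + (5)·(-5) = 63
89·t² − 126·t + 110 = 0  ⇒  m = 63² − 89·110 = -5821
m = -5821 < 0,  v_rel·d = 63 > 0  ⇒  outside

inside=no margin=-5821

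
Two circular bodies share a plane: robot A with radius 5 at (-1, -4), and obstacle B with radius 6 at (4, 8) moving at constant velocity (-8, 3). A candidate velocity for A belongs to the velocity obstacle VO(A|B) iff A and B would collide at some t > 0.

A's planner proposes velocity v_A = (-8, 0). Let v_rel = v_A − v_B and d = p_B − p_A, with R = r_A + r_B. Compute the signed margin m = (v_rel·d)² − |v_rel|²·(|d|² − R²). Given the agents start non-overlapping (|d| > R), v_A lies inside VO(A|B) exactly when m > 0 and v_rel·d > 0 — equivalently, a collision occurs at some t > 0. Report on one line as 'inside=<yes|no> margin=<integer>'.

d = (5, 12),  |d|² = 169;  R = 5+6 = 11,  c = 169−11² = 48
v_rel = (0, -3),  |v_rel|² = 9;  v_rel·d = (0)·(5) + (-3)·(12) = -36
9·t² + 72·t + 48 = 0  ⇒  m = (-36)² − 9·48 = 864
m = 864 > 0,  v_rel·d = -36 < 0  ⇒  outside

inside=no margin=864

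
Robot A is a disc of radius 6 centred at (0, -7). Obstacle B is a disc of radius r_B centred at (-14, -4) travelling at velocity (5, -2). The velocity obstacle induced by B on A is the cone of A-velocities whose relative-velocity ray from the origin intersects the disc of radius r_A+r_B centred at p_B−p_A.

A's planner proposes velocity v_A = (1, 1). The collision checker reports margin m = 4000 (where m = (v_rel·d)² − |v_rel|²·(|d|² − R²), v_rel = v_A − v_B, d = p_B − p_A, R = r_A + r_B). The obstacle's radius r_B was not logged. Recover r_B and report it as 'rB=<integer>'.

m = 4000
d = (-14, 3);  v_rel = (-4, 3),  |v_rel|² = 25
v_rel×d = (-4)·(3) − (3)·(-14) = 30
since m = R²·25 − 30²:  R² = (900 + 4000) / 25 = 196
R = √196 = 14  ⇒  r_B = 14 − 6 = 8

rB=8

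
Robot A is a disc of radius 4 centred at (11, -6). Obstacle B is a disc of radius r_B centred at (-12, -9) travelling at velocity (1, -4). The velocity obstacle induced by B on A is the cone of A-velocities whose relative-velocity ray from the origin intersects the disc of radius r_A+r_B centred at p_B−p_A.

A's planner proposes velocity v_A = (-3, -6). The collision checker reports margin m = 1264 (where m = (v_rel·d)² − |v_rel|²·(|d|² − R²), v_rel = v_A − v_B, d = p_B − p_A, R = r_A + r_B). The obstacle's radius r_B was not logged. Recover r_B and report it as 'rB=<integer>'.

m = 1264
d = (-23, -3);  v_rel = (-4, -2),  |v_rel|² = 20
v_rel×d = (-4)·(-3) − (-2)·(-23) = -34
since m = R²·20 − (-34)²:  R² = (1156 + 1264) / 20 = 121
R = √121 = 11  ⇒  r_B = 11 − 4 = 7

rB=7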